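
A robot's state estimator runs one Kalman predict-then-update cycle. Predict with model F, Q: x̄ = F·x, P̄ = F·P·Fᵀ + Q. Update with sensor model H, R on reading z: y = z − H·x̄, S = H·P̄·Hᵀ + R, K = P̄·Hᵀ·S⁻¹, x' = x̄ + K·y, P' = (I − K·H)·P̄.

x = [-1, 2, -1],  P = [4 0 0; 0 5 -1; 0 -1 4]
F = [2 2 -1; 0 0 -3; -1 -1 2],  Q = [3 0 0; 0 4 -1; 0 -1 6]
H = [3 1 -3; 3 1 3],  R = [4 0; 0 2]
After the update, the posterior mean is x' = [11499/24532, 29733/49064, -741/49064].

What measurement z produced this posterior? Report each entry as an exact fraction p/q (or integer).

z = [2, 2]

x̄ = F·x = [3, 3, -3]
P̄ = F·P·Fᵀ + Q = [47 18 -31; 18 40 -28; -31 -28 35]
S = H·P̄·Hᵀ + R = [1616 256; 256 162]
K = P̄·Hᵀ·S⁻¹ = [2991/24532 1317/6133; 6569/49064 -919/6133; -8129/49064 1000/6133]
x' − x̄ = [-62097/24532, -117459/49064, 146451/49064] = K·y
y = (KᵀK)⁻¹·Kᵀ·(x' − x̄) = [-19, -1]
z = y + H·x̄ = [-19, -1] + [21, 3] = [2, 2]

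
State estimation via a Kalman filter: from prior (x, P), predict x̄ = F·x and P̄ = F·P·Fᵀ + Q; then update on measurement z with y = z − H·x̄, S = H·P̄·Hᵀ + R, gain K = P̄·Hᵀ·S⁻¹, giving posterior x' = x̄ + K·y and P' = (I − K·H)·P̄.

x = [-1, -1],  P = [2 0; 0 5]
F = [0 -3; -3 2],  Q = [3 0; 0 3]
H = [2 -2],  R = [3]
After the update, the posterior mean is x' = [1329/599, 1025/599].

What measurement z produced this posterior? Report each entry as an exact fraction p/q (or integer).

z = [1]

x̄ = F·x = [3, 1]
P̄ = F·P·Fᵀ + Q = [48 -30; -30 41]
S = H·P̄·Hᵀ + R = [599]
K = P̄·Hᵀ·S⁻¹ = [156/599; -142/599]
x' − x̄ = [-468/599, 426/599] = K·y
y = (KᵀK)⁻¹·Kᵀ·(x' − x̄) = [-3]
z = y + H·x̄ = [-3] + [4] = [1]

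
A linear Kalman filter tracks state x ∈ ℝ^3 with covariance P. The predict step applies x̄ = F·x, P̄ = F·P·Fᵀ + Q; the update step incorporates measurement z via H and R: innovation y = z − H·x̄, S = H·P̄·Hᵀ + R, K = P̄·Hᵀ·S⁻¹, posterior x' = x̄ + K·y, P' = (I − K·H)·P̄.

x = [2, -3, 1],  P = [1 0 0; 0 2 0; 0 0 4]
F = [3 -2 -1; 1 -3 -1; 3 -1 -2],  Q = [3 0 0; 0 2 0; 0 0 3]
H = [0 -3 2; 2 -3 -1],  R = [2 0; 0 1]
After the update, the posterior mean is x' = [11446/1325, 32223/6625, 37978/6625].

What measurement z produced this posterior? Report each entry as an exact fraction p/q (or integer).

x̄ = F·x = [11, 10, 7]
P̄ = F·P·Fᵀ + Q = [24 19 21; 19 25 17; 21 17 30]
S = H·P̄·Hᵀ + R = [143 84; 84 142]
K = P̄·Hᵀ·S⁻¹ = [39/1325 -303/1325; -643/6625 -2139/6625; 2277/6625 -6333/13250]
x' − x̄ = [-3129/1325, -34027/6625, -8397/6625] = K·y
y = (KᵀK)⁻¹·Kᵀ·(x' − x̄) = [13, 12]
z = y + H·x̄ = [13, 12] + [-16, -15] = [-3, -3]

z = [-3, -3]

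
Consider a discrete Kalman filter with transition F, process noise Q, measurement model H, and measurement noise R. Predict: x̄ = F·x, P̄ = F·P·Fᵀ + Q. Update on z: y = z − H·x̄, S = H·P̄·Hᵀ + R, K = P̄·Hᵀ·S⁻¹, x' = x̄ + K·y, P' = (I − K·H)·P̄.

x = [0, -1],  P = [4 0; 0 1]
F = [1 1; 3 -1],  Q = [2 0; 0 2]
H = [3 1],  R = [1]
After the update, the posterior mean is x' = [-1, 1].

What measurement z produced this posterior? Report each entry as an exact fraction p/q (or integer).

z = [-2]

x̄ = F·x = [-1, 1]
P̄ = F·P·Fᵀ + Q = [7 11; 11 39]
S = H·P̄·Hᵀ + R = [169]
K = P̄·Hᵀ·S⁻¹ = [32/169; 72/169]
x' − x̄ = [0, 0] = K·y
y = (KᵀK)⁻¹·Kᵀ·(x' − x̄) = [0]
z = y + H·x̄ = [0] + [-2] = [-2]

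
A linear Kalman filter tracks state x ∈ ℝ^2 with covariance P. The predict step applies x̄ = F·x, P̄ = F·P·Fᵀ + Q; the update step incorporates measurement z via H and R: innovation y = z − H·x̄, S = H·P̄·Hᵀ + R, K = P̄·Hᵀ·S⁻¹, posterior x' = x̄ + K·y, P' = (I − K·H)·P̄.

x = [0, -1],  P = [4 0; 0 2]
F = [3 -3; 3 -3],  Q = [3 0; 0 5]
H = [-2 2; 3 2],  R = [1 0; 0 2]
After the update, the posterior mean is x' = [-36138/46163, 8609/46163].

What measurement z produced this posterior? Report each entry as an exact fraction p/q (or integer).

z = [2, -2]

x̄ = F·x = [3, 3]
P̄ = F·P·Fᵀ + Q = [57 54; 54 59]
S = H·P̄·Hᵀ + R = [33 2; 2 1399]
K = P̄·Hᵀ·S⁻¹ = [-8952/46163 9219/46163; 13430/46163 9220/46163]
x' − x̄ = [-174627/46163, -129880/46163] = K·y
y = (KᵀK)⁻¹·Kᵀ·(x' − x̄) = [2, -17]
z = y + H·x̄ = [2, -17] + [0, 15] = [2, -2]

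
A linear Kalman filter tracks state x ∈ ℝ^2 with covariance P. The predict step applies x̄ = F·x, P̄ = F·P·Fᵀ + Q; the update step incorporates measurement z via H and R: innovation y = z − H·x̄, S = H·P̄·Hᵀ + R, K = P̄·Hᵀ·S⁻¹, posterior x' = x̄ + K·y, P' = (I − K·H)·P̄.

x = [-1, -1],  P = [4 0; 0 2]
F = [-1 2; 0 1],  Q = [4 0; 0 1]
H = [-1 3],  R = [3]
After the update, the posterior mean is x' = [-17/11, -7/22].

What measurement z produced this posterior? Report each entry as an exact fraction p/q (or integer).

z = [1]

x̄ = F·x = [-1, -1]
P̄ = F·P·Fᵀ + Q = [16 4; 4 3]
S = H·P̄·Hᵀ + R = [22]
K = P̄·Hᵀ·S⁻¹ = [-2/11; 5/22]
x' − x̄ = [-6/11, 15/22] = K·y
y = (KᵀK)⁻¹·Kᵀ·(x' − x̄) = [3]
z = y + H·x̄ = [3] + [-2] = [1]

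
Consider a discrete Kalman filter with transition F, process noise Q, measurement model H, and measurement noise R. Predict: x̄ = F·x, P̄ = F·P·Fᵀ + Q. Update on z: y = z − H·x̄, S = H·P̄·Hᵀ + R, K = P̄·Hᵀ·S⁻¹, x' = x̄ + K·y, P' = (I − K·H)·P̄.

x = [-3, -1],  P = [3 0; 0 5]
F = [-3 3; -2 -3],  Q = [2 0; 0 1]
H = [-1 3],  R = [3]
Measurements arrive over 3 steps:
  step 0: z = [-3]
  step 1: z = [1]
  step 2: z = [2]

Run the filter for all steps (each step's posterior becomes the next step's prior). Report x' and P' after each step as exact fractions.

step 0: x' = [8286/761, 2025/761], P' = [32289/761 10608/761; 10608/761 3737/761]
step 1: x' = [-10643500/1603159, -3063366/1603159], P' = [28484499/1603159 9935796/1603159; 9935796/1603159 3992545/1603159]
step 2: x' = [6829860332/1569108509, 3388177024/1569108509], P' = [25197715311/1569108509 8776927482/1569108509; 8776927482/1569108509 3572971853/1569108509]

step 0: x̄ = F·x = [6, 9]
step 0: P̄ = F·P·Fᵀ + Q = [74 -27; -27 58]
step 0: y = z − H·x̄ = [-24]
step 0: S = H·P̄·Hᵀ + R = [761]
step 0: K = P̄·Hᵀ·S⁻¹ = [-155/761; 201/761]
step 0: x' = x̄ + K·y = [8286/761, 2025/761]
step 0: P' = (I − K·H)·P̄ = [32289/761 10608/761; 10608/761 3737/761]
step 1: x̄ = F·x = [-18783/761, -22647/761]
step 1: P̄ = F·P·Fᵀ + Q = [134812/761 191925/761; 191925/761 290846/761]
step 1: y = z − H·x̄ = [49919/761]
step 1: S = H·P̄·Hᵀ + R = [1603159/761]
step 1: K = P̄·Hᵀ·S⁻¹ = [440963/1603159; 680613/1603159]
step 1: x' = x̄ + K·y = [-10643500/1603159, -3063366/1603159]
step 1: P' = (I − K·H)·P̄ = [28484499/1603159 9935796/1603159; 9935796/1603159 3992545/1603159]
step 2: x̄ = F·x = [22740402/1603159, 30477098/1603159]
step 2: P̄ = F·P·Fᵀ + Q = [116655386/1603159 164781477/1603159; 164781477/1603159 270703612/1603159]
step 2: y = z − H·x̄ = [-65484574/1603159]
step 2: S = H·P̄·Hᵀ + R = [1569108509/1603159]
step 2: K = P̄·Hᵀ·S⁻¹ = [377689045/1569108509; 647329359/1569108509]
step 2: x' = x̄ + K·y = [6829860332/1569108509, 3388177024/1569108509]
step 2: P' = (I − K·H)·P̄ = [25197715311/1569108509 8776927482/1569108509; 8776927482/1569108509 3572971853/1569108509]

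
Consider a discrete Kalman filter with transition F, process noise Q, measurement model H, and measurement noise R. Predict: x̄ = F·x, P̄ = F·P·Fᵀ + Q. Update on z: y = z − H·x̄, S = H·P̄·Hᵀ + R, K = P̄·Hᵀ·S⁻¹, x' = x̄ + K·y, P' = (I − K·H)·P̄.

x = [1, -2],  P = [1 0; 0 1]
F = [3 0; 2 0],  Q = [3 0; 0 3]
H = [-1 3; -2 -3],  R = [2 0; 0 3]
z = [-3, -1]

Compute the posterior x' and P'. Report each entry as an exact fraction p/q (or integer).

x̄ = F·x = [3, 2]
P̄ = F·P·Fᵀ + Q = [12 6; 6 7]
y = z − H·x̄ = [-6, 11]
S = H·P̄·Hᵀ + R = [41 -57; -57 186]
K = P̄·Hᵀ·S⁻¹ = [-426/1459 -460/1459; 303/1459 -166/1459]
x' = x̄ + K·y = [1873/1459, -726/1459]
P' = (I − K·H)·P̄ = [744/1459 -36/1459; -36/1459 190/1459]

x' = [1873/1459, -726/1459]
P' = [744/1459 -36/1459; -36/1459 190/1459]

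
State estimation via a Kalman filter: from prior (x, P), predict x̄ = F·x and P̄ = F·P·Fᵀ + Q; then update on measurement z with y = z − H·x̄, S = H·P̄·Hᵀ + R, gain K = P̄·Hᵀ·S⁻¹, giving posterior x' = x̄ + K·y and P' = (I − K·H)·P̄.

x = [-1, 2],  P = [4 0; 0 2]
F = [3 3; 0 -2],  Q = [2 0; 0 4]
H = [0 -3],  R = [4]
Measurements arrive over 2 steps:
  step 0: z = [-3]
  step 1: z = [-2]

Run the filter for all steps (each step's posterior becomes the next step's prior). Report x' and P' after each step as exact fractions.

step 0: x' = [-51/28, 23/28], P' = [311/7 -3/7; -3/7 3/7]
step 1: x' = [-3, 1/2], P' = [398 0; 0 40/97]

step 0: x̄ = F·x = [3, -4]
step 0: P̄ = F·P·Fᵀ + Q = [56 -12; -12 12]
step 0: y = z − H·x̄ = [-15]
step 0: S = H·P̄·Hᵀ + R = [112]
step 0: K = P̄·Hᵀ·S⁻¹ = [9/28; -9/28]
step 0: x' = x̄ + K·y = [-51/28, 23/28]
step 0: P' = (I − K·H)·P̄ = [311/7 -3/7; -3/7 3/7]
step 1: x̄ = F·x = [-3, -23/14]
step 1: P̄ = F·P·Fᵀ + Q = [398 0; 0 40/7]
step 1: y = z − H·x̄ = [-97/14]
step 1: S = H·P̄·Hᵀ + R = [388/7]
step 1: K = P̄·Hᵀ·S⁻¹ = [0; -30/97]
step 1: x' = x̄ + K·y = [-3, 1/2]
step 1: P' = (I − K·H)·P̄ = [398 0; 0 40/97]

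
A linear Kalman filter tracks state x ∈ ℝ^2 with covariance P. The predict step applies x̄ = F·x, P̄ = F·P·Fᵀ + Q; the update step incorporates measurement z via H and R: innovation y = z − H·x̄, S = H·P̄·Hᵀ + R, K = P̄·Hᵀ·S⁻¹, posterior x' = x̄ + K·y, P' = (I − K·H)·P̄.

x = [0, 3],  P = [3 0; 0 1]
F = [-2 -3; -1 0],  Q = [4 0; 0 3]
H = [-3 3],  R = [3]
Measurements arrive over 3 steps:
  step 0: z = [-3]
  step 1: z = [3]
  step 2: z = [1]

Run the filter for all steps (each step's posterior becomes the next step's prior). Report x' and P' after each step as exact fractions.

step 0: x̄ = F·x = [-9, 0]
step 0: P̄ = F·P·Fᵀ + Q = [25 6; 6 6]
step 0: y = z − H·x̄ = [-30]
step 0: S = H·P̄·Hᵀ + R = [174]
step 0: K = P̄·Hᵀ·S⁻¹ = [-19/58; 0]
step 0: x' = x̄ + K·y = [24/29, 0]
step 0: P' = (I − K·H)·P̄ = [367/58 6; 6 6]
step 1: x̄ = F·x = [-48/29, -24/29]
step 1: P̄ = F·P·Fᵀ + Q = [4504/29 889/29; 889/29 541/58]
step 1: y = z − H·x̄ = [15/29]
step 1: S = H·P̄·Hᵀ + R = [54111/58]
step 1: K = P̄·Hᵀ·S⁻¹ = [-7230/18037; -1237/18037]
step 1: x' = x̄ + K·y = [-33594/18037, -15567/18037]
step 1: P' = (I − K·H)·P̄ = [97562/18037 90332/18037; 90332/18037 89095/18037]
step 2: x̄ = F·x = [113889/18037, 33594/18037]
step 2: P̄ = F·P·Fᵀ + Q = [2348235/18037 466120/18037; 466120/18037 151673/18037]
step 2: y = z − H·x̄ = [258922/18037]
step 2: S = H·P̄·Hᵀ + R = [14163123/18037]
step 2: K = P̄·Hᵀ·S⁻¹ = [-1882115/4721041; -314447/4721041]
step 2: x' = x̄ + K·y = [2791687/4721041, 4279060/4721041]
step 2: P' = (I − K·H)·P̄ = [25450080/4721041 23567965/4721041; 23567965/4721041 23253518/4721041]

step 0: x' = [24/29, 0], P' = [367/58 6; 6 6]
step 1: x' = [-33594/18037, -15567/18037], P' = [97562/18037 90332/18037; 90332/18037 89095/18037]
step 2: x' = [2791687/4721041, 4279060/4721041], P' = [25450080/4721041 23567965/4721041; 23567965/4721041 23253518/4721041]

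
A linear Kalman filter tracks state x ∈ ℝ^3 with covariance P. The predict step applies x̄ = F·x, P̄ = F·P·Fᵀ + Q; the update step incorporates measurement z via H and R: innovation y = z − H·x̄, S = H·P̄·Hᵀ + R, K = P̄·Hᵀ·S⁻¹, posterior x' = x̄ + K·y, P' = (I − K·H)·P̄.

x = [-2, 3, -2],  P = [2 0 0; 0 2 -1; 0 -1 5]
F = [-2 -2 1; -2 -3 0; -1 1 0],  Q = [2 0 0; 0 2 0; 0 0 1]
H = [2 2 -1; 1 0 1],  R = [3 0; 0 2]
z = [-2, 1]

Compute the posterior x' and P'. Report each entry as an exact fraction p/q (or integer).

x' = [-785/1367, 1429/2734, 3097/1367]
P' = [1815/1367 -3809/2734 -848/1367; -3809/2734 3282/1367 3353/2734; -848/1367 3353/2734 2191/1367]

x̄ = F·x = [-4, -5, 5]
P̄ = F·P·Fᵀ + Q = [27 23 -1; 23 28 -2; -1 -2 5]
y = z − H·x̄ = [21, 0]
S = H·P̄·Hᵀ + R = [424 90; 90 32]
K = P̄·Hᵀ·S⁻¹ = [223/1367 967/2734; 719/2734 -114/1367; -178/1367 1343/2734]
x' = x̄ + K·y = [-785/1367, 1429/2734, 3097/1367]
P' = (I − K·H)·P̄ = [1815/1367 -3809/2734 -848/1367; -3809/2734 3282/1367 3353/2734; -848/1367 3353/2734 2191/1367]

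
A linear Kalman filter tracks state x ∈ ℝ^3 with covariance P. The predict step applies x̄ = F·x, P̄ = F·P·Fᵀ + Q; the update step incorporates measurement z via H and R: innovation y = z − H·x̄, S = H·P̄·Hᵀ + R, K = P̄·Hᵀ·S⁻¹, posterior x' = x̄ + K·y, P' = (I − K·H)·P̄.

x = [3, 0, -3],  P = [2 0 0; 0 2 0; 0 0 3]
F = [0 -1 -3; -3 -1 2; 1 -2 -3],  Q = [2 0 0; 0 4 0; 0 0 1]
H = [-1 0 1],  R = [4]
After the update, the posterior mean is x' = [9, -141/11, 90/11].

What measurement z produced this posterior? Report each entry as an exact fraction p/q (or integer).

z = [-3]

x̄ = F·x = [9, -15, 12]
P̄ = F·P·Fᵀ + Q = [31 -16 31; -16 36 -20; 31 -20 38]
S = H·P̄·Hᵀ + R = [11]
K = P̄·Hᵀ·S⁻¹ = [0; -4/11; 7/11]
x' − x̄ = [0, 24/11, -42/11] = K·y
y = (KᵀK)⁻¹·Kᵀ·(x' − x̄) = [-6]
z = y + H·x̄ = [-6] + [3] = [-3]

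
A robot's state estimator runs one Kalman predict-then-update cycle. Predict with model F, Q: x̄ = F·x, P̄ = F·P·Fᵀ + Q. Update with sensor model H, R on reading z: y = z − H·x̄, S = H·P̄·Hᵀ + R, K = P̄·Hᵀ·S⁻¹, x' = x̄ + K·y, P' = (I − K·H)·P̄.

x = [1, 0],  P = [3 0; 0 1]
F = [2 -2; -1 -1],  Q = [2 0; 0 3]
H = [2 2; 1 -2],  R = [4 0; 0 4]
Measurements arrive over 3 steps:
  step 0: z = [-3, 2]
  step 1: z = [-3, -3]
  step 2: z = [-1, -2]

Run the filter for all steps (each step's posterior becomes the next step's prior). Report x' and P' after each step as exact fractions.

step 0: x' = [-127/562, -1283/1124], P' = [238/281 -59/281; -59/281 289/562]
step 1: x' = [-38021/22377, 12562/22377], P' = [90104/111885 -4142/22377; -4142/22377 10867/22377]
step 2: x' = [-28260972/21112385, 13110171/21112385], P' = [16920172/21112385 -3889516/21112385; -3889516/21112385 10243448/21112385]

step 0: x̄ = F·x = [2, -1]
step 0: P̄ = F·P·Fᵀ + Q = [18 -4; -4 7]
step 0: y = z − H·x̄ = [-5, -2]
step 0: S = H·P̄·Hᵀ + R = [72 16; 16 66]
step 0: K = P̄·Hᵀ·S⁻¹ = [179/562 89/281; 171/1124 -87/281]
step 0: x' = x̄ + K·y = [-127/562, -1283/1124]
step 0: P' = (I − K·H)·P̄ = [238/281 -59/281; -59/281 289/562]
step 1: x̄ = F·x = [1029/562, 1537/1124]
step 1: P̄ = F·P·Fᵀ + Q = [2564/281 -187/281; -187/281 2215/562]
step 1: y = z − H·x̄ = [-5281/562, -589/281]
step 1: S = H·P̄·Hᵀ + R = [14314/281 1072/281; 1072/281 8866/281]
step 1: K = P̄·Hᵀ·S⁻¹ = [34697/111885 32881/111885; 6725/44754 -6469/22377]
step 1: x' = x̄ + K·y = [-38021/22377, 12562/22377]
step 1: P' = (I − K·H)·P̄ = [90104/111885 -4142/22377; -4142/22377 10867/22377]
step 2: x̄ = F·x = [-33722/7459, 25459/22377]
step 2: P̄ = F·P·Fᵀ + Q = [322402/37295 -23846/37295; -23846/37295 438674/111885]
step 2: y = z − H·x̄ = [129037/22377, 107330/22377]
step 2: S = H·P̄·Hᵀ + R = [5498756/111885 322792/111885; 322792/111885 3455594/111885]
step 2: K = P̄·Hᵀ·S⁻¹ = [6515328/21112385 6174801/21112385; 3176966/21112385 -6094103/21112385]
step 2: x' = x̄ + K·y = [-28260972/21112385, 13110171/21112385]
step 2: P' = (I − K·H)·P̄ = [16920172/21112385 -3889516/21112385; -3889516/21112385 10243448/21112385]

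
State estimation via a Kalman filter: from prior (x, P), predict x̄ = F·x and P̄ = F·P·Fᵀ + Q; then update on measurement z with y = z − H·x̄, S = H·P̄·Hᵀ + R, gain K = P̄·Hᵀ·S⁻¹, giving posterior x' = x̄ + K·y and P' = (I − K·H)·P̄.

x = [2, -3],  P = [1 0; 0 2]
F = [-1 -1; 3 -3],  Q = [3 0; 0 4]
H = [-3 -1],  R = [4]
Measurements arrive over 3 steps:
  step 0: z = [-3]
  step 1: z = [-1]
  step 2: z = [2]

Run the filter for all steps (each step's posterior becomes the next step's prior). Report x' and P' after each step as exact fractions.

step 0: x' = [-208/107, 1005/107], P' = [201/107 -519/107; -519/107 1717/107]
step 1: x' = [-20806/65557, 103427/65557], P' = [114908/65557 -312120/65557; -312120/65557 1099064/65557]
step 2: x' = [-13099919/41860799, -46379633/41860799], P' = [71777924/41860799 -194087064/41860799; -194087064/41860799 684915352/41860799]

step 0: x̄ = F·x = [1, 15]
step 0: P̄ = F·P·Fᵀ + Q = [6 3; 3 31]
step 0: y = z − H·x̄ = [15]
step 0: S = H·P̄·Hᵀ + R = [107]
step 0: K = P̄·Hᵀ·S⁻¹ = [-21/107; -40/107]
step 0: x' = x̄ + K·y = [-208/107, 1005/107]
step 0: P' = (I − K·H)·P̄ = [201/107 -519/107; -519/107 1717/107]
step 1: x̄ = F·x = [-797/107, -3639/107]
step 1: P̄ = F·P·Fᵀ + Q = [1201/107 4548/107; 4548/107 27032/107]
step 1: y = z − H·x̄ = [-6137/107]
step 1: S = H·P̄·Hᵀ + R = [65557/107]
step 1: K = P̄·Hᵀ·S⁻¹ = [-8151/65557; -40676/65557]
step 1: x' = x̄ + K·y = [-20806/65557, 103427/65557]
step 1: P' = (I − K·H)·P̄ = [114908/65557 -312120/65557; -312120/65557 1099064/65557]
step 2: x̄ = F·x = [-82621/65557, -372699/65557]
step 2: P̄ = F·P·Fᵀ + Q = [786403/65557 2952468/65557; 2952468/65557 16806136/65557]
step 2: y = z − H·x̄ = [-489448/65557]
step 2: S = H·P̄·Hᵀ + R = [41860799/65557]
step 2: K = P̄·Hᵀ·S⁻¹ = [-5311677/41860799; -25663540/41860799]
step 2: x' = x̄ + K·y = [-13099919/41860799, -46379633/41860799]
step 2: P' = (I − K·H)·P̄ = [71777924/41860799 -194087064/41860799; -194087064/41860799 684915352/41860799]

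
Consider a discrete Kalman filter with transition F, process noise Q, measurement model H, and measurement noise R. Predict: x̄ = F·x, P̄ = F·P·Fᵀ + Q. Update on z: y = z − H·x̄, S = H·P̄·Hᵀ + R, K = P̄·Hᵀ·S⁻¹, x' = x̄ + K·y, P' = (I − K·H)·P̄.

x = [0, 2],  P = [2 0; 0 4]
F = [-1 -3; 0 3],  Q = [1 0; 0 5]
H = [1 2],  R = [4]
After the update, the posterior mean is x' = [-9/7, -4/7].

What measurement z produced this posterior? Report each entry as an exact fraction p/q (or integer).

x̄ = F·x = [-6, 6]
P̄ = F·P·Fᵀ + Q = [39 -36; -36 41]
S = H·P̄·Hᵀ + R = [63]
K = P̄·Hᵀ·S⁻¹ = [-11/21; 46/63]
x' − x̄ = [33/7, -46/7] = K·y
y = (KᵀK)⁻¹·Kᵀ·(x' − x̄) = [-9]
z = y + H·x̄ = [-9] + [6] = [-3]

z = [-3]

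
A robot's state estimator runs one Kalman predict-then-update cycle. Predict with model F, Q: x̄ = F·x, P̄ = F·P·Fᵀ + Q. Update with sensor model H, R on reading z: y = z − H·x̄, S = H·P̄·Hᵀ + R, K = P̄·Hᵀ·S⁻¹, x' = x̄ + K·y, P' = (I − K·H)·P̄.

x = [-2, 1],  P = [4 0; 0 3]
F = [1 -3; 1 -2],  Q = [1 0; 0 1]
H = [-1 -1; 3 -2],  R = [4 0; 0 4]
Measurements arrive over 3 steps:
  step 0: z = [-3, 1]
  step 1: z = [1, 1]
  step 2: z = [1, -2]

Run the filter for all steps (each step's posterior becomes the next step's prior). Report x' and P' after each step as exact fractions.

step 0: x̄ = F·x = [-5, -4]
step 0: P̄ = F·P·Fᵀ + Q = [32 22; 22 17]
step 0: y = z − H·x̄ = [-12, 8]
step 0: S = H·P̄·Hᵀ + R = [97 -84; -84 96]
step 0: K = P̄·Hᵀ·S⁻¹ = [-17/47 127/564; -22/47 -43/564]
step 0: x' = x̄ + K·y = [161/141, 142/141]
step 0: P' = (I − K·H)·P̄ = [107/141 97/141; 97/141 167/141]
step 1: x̄ = F·x = [-265/141, -41/47]
step 1: P̄ = F·P·Fᵀ + Q = [1169/141 208/47; 208/47 176/47]
step 1: y = z − H·x̄ = [-247/141, 230/47]
step 1: S = H·P̄·Hᵀ + R = [3509/141 -1025/47; -1025/47 1903/47]
step 1: K = P̄·Hᵀ·S⁻¹ = [-5833/18754 4279/18754; -3606/9377 -602/9377]
step 1: x' = x̄ + K·y = [-4089/18754, -4809/9377]
step 1: P' = (I − K·H)·P̄ = [6378/9377 5288/9377; 5288/9377 9136/9377]
step 2: x̄ = F·x = [24765/18754, 15147/18754]
step 2: P̄ = F·P·Fᵀ + Q = [66251/9377 34754/9377; 34754/9377 31147/9377]
step 2: y = z − H·x̄ = [29333/9377, -81509/18754]
step 2: S = H·P̄·Hᵀ + R = [204414/9377 -171213/9377; -171213/9377 341307/9377]
step 2: K = P̄·Hᵀ·S⁻¹ = [-438850/1438059 1495/6627; -544133/1438059 -443/6627]
step 2: x' = x̄ + K·y = [-294600/479353, -122869/1438059]
step 2: P' = (I − K·H)·P̄ = [320564/479353 793708/1438059; 793708/1438059 1382824/1438059]

step 0: x' = [161/141, 142/141], P' = [107/141 97/141; 97/141 167/141]
step 1: x' = [-4089/18754, -4809/9377], P' = [6378/9377 5288/9377; 5288/9377 9136/9377]
step 2: x' = [-294600/479353, -122869/1438059], P' = [320564/479353 793708/1438059; 793708/1438059 1382824/1438059]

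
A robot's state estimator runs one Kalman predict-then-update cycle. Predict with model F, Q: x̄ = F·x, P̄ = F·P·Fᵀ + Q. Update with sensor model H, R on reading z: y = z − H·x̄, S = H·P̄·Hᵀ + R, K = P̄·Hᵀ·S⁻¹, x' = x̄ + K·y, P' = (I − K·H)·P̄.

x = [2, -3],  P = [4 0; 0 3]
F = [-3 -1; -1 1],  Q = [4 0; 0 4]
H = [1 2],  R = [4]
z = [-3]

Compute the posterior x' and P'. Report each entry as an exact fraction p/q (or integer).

x' = [229/127, -325/127]
P' = [1740/127 -748/127; -748/127 436/127]

x̄ = F·x = [-3, -5]
P̄ = F·P·Fᵀ + Q = [43 9; 9 11]
y = z − H·x̄ = [10]
S = H·P̄·Hᵀ + R = [127]
K = P̄·Hᵀ·S⁻¹ = [61/127; 31/127]
x' = x̄ + K·y = [229/127, -325/127]
P' = (I − K·H)·P̄ = [1740/127 -748/127; -748/127 436/127]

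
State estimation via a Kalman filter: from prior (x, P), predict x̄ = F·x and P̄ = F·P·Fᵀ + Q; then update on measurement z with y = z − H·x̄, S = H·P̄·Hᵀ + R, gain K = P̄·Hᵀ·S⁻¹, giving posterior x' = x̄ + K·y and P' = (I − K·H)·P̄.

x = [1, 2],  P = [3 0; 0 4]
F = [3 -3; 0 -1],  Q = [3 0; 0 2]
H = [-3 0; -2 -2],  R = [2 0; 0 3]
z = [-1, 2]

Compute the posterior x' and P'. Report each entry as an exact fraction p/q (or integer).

x̄ = F·x = [-3, -2]
P̄ = F·P·Fᵀ + Q = [66 12; 12 6]
y = z − H·x̄ = [-10, -8]
S = H·P̄·Hᵀ + R = [596 468; 468 387]
K = P̄·Hᵀ·S⁻¹ = [-201/646 -26/969; 81/323 -128/323]
x' = x̄ + K·y = [316/969, -432/323]
P' = (I − K·H)·P̄ = [67/323 -54/323; -54/323 246/323]

x' = [316/969, -432/323]
P' = [67/323 -54/323; -54/323 246/323]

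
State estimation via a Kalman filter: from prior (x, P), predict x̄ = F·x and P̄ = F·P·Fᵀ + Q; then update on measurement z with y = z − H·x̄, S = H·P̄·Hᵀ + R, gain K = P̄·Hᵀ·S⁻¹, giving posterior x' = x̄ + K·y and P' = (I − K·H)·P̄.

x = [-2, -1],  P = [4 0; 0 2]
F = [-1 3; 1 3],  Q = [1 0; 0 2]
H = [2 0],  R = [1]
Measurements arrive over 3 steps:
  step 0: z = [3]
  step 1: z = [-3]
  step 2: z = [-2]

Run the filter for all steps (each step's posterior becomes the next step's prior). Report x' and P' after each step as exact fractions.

step 0: x' = [137/93, -325/93], P' = [23/93 14/93; 14/93 1448/93]
step 1: x' = [-79496/52349, 72436/52349], P' = [13064/52349 13009/52349; 13009/52349 221657/52349]
step 2: x' = [-7632284/7981437, -31861856/7981437], P' = [1982272/7981437 1981849/7981437; 1981849/7981437 33892981/7981437]

step 0: x̄ = F·x = [-1, -5]
step 0: P̄ = F·P·Fᵀ + Q = [23 14; 14 24]
step 0: y = z − H·x̄ = [5]
step 0: S = H·P̄·Hᵀ + R = [93]
step 0: K = P̄·Hᵀ·S⁻¹ = [46/93; 28/93]
step 0: x' = x̄ + K·y = [137/93, -325/93]
step 0: P' = (I − K·H)·P̄ = [23/93 14/93; 14/93 1448/93]
step 1: x̄ = F·x = [-1112/93, -838/93]
step 1: P̄ = F·P·Fᵀ + Q = [13064/93 13009/93; 13009/93 13325/93]
step 1: y = z − H·x̄ = [1945/93]
step 1: S = H·P̄·Hᵀ + R = [52349/93]
step 1: K = P̄·Hᵀ·S⁻¹ = [26128/52349; 26018/52349]
step 1: x' = x̄ + K·y = [-79496/52349, 72436/52349]
step 1: P' = (I − K·H)·P̄ = [13064/52349 13009/52349; 13009/52349 221657/52349]
step 2: x̄ = F·x = [296804/52349, 137812/52349]
step 2: P̄ = F·P·Fᵀ + Q = [1982272/52349 1981849/52349; 1981849/52349 2190729/52349]
step 2: y = z − H·x̄ = [-698306/52349]
step 2: S = H·P̄·Hᵀ + R = [7981437/52349]
step 2: K = P̄·Hᵀ·S⁻¹ = [3964544/7981437; 3963698/7981437]
step 2: x' = x̄ + K·y = [-7632284/7981437, -31861856/7981437]
step 2: P' = (I − K·H)·P̄ = [1982272/7981437 1981849/7981437; 1981849/7981437 33892981/7981437]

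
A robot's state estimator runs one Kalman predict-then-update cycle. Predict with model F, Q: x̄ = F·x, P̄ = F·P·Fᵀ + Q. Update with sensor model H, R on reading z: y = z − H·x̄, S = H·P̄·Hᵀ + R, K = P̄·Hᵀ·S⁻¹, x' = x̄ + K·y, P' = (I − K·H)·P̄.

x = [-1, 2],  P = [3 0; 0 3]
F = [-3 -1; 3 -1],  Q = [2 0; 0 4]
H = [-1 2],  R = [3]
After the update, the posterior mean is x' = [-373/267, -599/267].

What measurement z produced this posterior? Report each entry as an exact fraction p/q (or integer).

z = [-3]

x̄ = F·x = [1, -5]
P̄ = F·P·Fᵀ + Q = [32 -24; -24 34]
S = H·P̄·Hᵀ + R = [267]
K = P̄·Hᵀ·S⁻¹ = [-80/267; 92/267]
x' − x̄ = [-640/267, 736/267] = K·y
y = (KᵀK)⁻¹·Kᵀ·(x' − x̄) = [8]
z = y + H·x̄ = [8] + [-11] = [-3]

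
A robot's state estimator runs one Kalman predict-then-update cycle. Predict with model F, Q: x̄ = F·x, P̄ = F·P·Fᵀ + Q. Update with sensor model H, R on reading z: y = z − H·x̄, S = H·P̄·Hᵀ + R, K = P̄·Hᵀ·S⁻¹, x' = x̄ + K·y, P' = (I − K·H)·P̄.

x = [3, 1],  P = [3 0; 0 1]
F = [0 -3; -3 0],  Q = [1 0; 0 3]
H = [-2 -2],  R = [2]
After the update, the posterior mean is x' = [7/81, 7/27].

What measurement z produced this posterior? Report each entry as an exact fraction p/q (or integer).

x̄ = F·x = [-3, -9]
P̄ = F·P·Fᵀ + Q = [10 0; 0 30]
S = H·P̄·Hᵀ + R = [162]
K = P̄·Hᵀ·S⁻¹ = [-10/81; -10/27]
x' − x̄ = [250/81, 250/27] = K·y
y = (KᵀK)⁻¹·Kᵀ·(x' − x̄) = [-25]
z = y + H·x̄ = [-25] + [24] = [-1]

z = [-1]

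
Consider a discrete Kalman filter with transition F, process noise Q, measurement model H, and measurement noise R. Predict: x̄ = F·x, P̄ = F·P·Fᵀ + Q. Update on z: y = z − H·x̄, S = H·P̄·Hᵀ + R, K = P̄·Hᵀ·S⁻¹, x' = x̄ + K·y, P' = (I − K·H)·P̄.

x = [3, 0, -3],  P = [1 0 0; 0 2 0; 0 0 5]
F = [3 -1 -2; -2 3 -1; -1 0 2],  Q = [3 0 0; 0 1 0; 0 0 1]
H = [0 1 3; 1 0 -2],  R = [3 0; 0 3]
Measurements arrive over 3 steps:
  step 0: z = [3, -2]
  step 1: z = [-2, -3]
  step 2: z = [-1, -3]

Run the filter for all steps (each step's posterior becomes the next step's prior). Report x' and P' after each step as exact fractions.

step 0: x̄ = F·x = [15, -3, -9]
step 0: P̄ = F·P·Fᵀ + Q = [34 -2 -23; -2 28 -8; -23 -8 22]
step 0: y = z − H·x̄ = [33, -35]
step 0: S = H·P̄·Hᵀ + R = [181 -187; -187 217]
step 0: K = P̄·Hᵀ·S⁻¹ = [-149/1436 401/1436; 581/718 547/718; 19/1436 -427/1436]
step 0: x' = x̄ + K·y = [647/359, -1063/359, 662/359]
step 0: P' = (I − K·H)·P̄ = [6165/1436 -3945/718 2481/1436; -3945/718 5061/359 -2793/718; 2481/1436 -2793/718 1881/1436]
step 1: x̄ = F·x = [1680/359, -5145/359, 677/359]
step 1: P̄ = F·P·Fᵀ + Q = [82785/1436 -150339/1436 -2889/1436; -150339/1436 348293/1436 -8721/1436; -2889/1436 -8721/1436 5201/1436]
step 1: y = z − H·x̄ = [2396/359, -1403/359]
step 1: S = H·P̄·Hᵀ + R = [86771/359 -86385/718; -86385/718 119453/1436]
step 1: K = P̄·Hᵀ·S⁻¹ = [-1285764/4042741 1137651/4042741; 5403475/4042741 3317541/4042741; -1026609/8085482 -1192232/4042741]
step 1: x' = x̄ + K·y = [5891337/4042741, -34840352/4042741, 8857269/4042741]
step 1: P' = (I − K·H)·P̄ = [20529483/4042741 -29532087/4042741 8558265/4042741; -29532087/4042741 75437490/4042741 -19742355/4042741; 8558265/4042741 -19742355/4042741 12134961/8085482]
step 2: x̄ = F·x = [1122575/130411, -125160999/4042741, 11823201/4042741]
step 2: P̄ = F·P·Fᵀ + Q = [9423384/130411 -17901204/130411 -239988/130411; -17901204/130411 2556475595/8085482 -26608659/4042741; -239988/130411 -26608659/4042741 14609086/4042741]
step 2: y = z − H·x̄ = [85648655/4042741, -23281646/4042741]
step 2: S = H·P̄·Hᵀ + R = [2524391681/8085482 -611693406/4042741; -611693406/4042741 392447983/4042741]
step 2: K = P̄·Hᵀ·S⁻¹ = [-19170465888/59948133611 17015959104/59948133611; 80843903891/59948133611 49368338760/59948133611; -7750152726/59948133611 -17679499732/59948133611]
step 2: x' = x̄ + K·y = [11897968111/59948133611, -427524999584/59948133611, 112942315733/59948133611]
step 2: P' = (I − K·H)·P̄ = [302295423000/59948133611 -434382716196/59948133611 125623772844/59948133611; -434382716196/59948133611 1116263310387/59948133611 -291243866238/59948133611; 125623772844/59948133611 -291243866238/59948133611 89331136020/59948133611]

step 0: x' = [647/359, -1063/359, 662/359], P' = [6165/1436 -3945/718 2481/1436; -3945/718 5061/359 -2793/718; 2481/1436 -2793/718 1881/1436]
step 1: x' = [5891337/4042741, -34840352/4042741, 8857269/4042741], P' = [20529483/4042741 -29532087/4042741 8558265/4042741; -29532087/4042741 75437490/4042741 -19742355/4042741; 8558265/4042741 -19742355/4042741 12134961/8085482]
step 2: x' = [11897968111/59948133611, -427524999584/59948133611, 112942315733/59948133611], P' = [302295423000/59948133611 -434382716196/59948133611 125623772844/59948133611; -434382716196/59948133611 1116263310387/59948133611 -291243866238/59948133611; 125623772844/59948133611 -291243866238/59948133611 89331136020/59948133611]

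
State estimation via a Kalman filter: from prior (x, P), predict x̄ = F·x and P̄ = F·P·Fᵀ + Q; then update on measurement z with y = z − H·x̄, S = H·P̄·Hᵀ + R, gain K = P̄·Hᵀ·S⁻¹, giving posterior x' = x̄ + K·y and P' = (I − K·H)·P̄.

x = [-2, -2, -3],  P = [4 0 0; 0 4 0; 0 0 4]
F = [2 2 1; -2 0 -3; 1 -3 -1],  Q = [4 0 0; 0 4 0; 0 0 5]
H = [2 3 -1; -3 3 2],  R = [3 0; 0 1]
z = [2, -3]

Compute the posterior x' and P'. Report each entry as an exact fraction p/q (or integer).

x̄ = F·x = [-11, 13, 7]
P̄ = F·P·Fᵀ + Q = [40 -28 -20; -28 56 4; -20 4 49]
y = z − H·x̄ = [-8, -89]
S = H·P̄·Hᵀ + R = [436 122; 122 1853]
K = P̄·Hᵀ·S⁻¹ = [7427/99128 -6771/49564; 42101/198256 12523/99128; -163421/793024 41757/396512]
x' = x̄ + K·y = [27707/49564, 5713/99128, -287105/396512]
P' = (I − K·H)·P̄ = [67755/12391 -14195/24782 891459/99128; -14195/24782 10867/49564 -223019/198256; 891459/99128 -223019/198256 12077379/793024]

x' = [27707/49564, 5713/99128, -287105/396512]
P' = [67755/12391 -14195/24782 891459/99128; -14195/24782 10867/49564 -223019/198256; 891459/99128 -223019/198256 12077379/793024]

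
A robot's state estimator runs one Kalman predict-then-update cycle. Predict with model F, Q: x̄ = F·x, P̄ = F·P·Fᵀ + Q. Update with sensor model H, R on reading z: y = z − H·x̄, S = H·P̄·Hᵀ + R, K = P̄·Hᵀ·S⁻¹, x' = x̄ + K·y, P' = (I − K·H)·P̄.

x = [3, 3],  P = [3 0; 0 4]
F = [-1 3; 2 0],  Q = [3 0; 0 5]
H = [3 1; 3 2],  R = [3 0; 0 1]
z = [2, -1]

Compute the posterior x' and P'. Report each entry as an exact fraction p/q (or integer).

x̄ = F·x = [6, 6]
P̄ = F·P·Fᵀ + Q = [42 -6; -6 17]
y = z − H·x̄ = [-22, -31]
S = H·P̄·Hᵀ + R = [362 358; 358 375]
K = P̄·Hᵀ·S⁻¹ = [2094/3793 -846/3793; -6103/7586 3075/3793]
x' = x̄ + K·y = [2916/3793, -5434/3793]
P' = (I − K·H)·P̄ = [4470/3793 -7128/3793; -7128/3793 24459/7586]

x' = [2916/3793, -5434/3793]
P' = [4470/3793 -7128/3793; -7128/3793 24459/7586]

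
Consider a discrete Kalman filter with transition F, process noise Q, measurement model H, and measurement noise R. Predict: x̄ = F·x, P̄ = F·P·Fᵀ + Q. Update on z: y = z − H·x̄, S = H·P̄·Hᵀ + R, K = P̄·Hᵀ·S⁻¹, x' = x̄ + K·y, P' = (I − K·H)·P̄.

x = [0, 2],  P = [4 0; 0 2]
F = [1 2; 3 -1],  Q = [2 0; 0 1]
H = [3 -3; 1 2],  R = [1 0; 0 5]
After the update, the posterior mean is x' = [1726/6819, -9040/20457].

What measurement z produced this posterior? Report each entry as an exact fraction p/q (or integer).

x̄ = F·x = [4, -2]
P̄ = F·P·Fᵀ + Q = [14 8; 8 39]
S = H·P̄·Hᵀ + R = [334 -168; -168 207]
K = P̄·Hᵀ·S⁻¹ = [487/2273 2174/6819; -1601/13638 6550/20457]
x' − x̄ = [-25550/6819, 31874/20457] = K·y
y = (KᵀK)⁻¹·Kᵀ·(x' − x̄) = [-16, -1]
z = y + H·x̄ = [-16, -1] + [18, 0] = [2, -1]

z = [2, -1]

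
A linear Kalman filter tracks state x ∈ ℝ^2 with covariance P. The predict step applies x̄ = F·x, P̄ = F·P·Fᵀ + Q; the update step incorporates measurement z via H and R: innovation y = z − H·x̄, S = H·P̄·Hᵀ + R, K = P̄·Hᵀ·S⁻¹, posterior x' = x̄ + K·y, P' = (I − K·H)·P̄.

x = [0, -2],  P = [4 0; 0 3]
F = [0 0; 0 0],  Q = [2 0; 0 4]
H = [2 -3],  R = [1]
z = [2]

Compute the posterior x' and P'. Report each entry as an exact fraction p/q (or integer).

x̄ = F·x = [0, 0]
P̄ = F·P·Fᵀ + Q = [2 0; 0 4]
y = z − H·x̄ = [2]
S = H·P̄·Hᵀ + R = [45]
K = P̄·Hᵀ·S⁻¹ = [4/45; -4/15]
x' = x̄ + K·y = [8/45, -8/15]
P' = (I − K·H)·P̄ = [74/45 16/15; 16/15 4/5]

x' = [8/45, -8/15]
P' = [74/45 16/15; 16/15 4/5]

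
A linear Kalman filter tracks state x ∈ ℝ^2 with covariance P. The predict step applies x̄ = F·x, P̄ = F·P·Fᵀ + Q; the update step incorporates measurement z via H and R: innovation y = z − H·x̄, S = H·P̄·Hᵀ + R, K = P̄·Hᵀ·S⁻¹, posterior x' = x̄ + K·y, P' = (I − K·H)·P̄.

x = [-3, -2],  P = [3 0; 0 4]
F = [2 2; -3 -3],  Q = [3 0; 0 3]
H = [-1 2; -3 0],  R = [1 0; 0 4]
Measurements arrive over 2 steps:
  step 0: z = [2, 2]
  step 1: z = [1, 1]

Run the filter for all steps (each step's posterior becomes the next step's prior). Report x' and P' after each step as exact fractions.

step 0: x' = [-8034/12287, 8817/12287], P' = [4636/12287 2088/12287; 2088/12287 3930/12287]
step 1: x' = [-8491615/26709537, 2991435/8903179], P' = [10071652/26709537 1518120/8903179; 1518120/8903179 2834643/8903179]

step 0: x̄ = F·x = [-10, 15]
step 0: P̄ = F·P·Fᵀ + Q = [31 -42; -42 66]
step 0: y = z − H·x̄ = [-38, -28]
step 0: S = H·P̄·Hᵀ + R = [464 345; 345 283]
step 0: K = P̄·Hᵀ·S⁻¹ = [-460/12287 -3477/12287; 5772/12287 -1566/12287]
step 0: x' = x̄ + K·y = [-8034/12287, 8817/12287]
step 0: P' = (I − K·H)·P̄ = [4636/12287 2088/12287; 2088/12287 3930/12287]
step 1: x̄ = F·x = [1566/12287, -2349/12287]
step 1: P̄ = F·P·Fᵀ + Q = [87829/12287 -76452/12287; -76452/12287 151539/12287]
step 1: y = z − H·x̄ = [18551/12287, 16985/12287]
step 1: S = H·P̄·Hᵀ + R = [1012080/12287 722199/12287; 722199/12287 839609/12287]
step 1: K = P̄·Hᵀ·S⁻¹ = [-962932/26709537 -2517913/8903179; 4151166/8903179 -1138590/8903179]
step 1: x' = x̄ + K·y = [-8491615/26709537, 2991435/8903179]
step 1: P' = (I − K·H)·P̄ = [10071652/26709537 1518120/8903179; 1518120/8903179 2834643/8903179]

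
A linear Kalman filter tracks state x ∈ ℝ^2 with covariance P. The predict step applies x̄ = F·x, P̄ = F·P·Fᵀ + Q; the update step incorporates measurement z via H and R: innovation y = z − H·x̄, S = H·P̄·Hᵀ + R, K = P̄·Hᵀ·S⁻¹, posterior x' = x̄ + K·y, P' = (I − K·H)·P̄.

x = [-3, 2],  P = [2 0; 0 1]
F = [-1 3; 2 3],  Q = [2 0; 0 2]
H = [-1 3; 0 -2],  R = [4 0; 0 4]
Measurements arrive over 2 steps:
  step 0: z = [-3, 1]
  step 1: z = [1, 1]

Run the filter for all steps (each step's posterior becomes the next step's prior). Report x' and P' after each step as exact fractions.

step 0: x̄ = F·x = [9, 0]
step 0: P̄ = F·P·Fᵀ + Q = [13 5; 5 19]
step 0: y = z − H·x̄ = [6, 1]
step 0: S = H·P̄·Hᵀ + R = [158 -104; -104 80]
step 0: K = P̄·Hᵀ·S⁻¹ = [-55/114 -343/456; 13/114 -149/456]
step 0: x' = x̄ + K·y = [2441/456, 163/456]
step 0: P' = (I − K·H)·P̄ = [1469/228 343/228; 343/228 149/228]
step 1: x̄ = F·x = [-244/57, 5371/456]
step 1: P̄ = F·P·Fᵀ + Q = [302/57 -142/57; -142/57 11789/228]
step 1: y = z − H·x̄ = [-17609/456, 5599/228]
step 1: S = H·P̄·Hᵀ + R = [111629/228 -35935/114; -35935/114 12017/57]
step 1: K = P̄·Hᵀ·S⁻¹ = [-63958/219831 -90433/219831; 35935/219831 -54101/219831]
step 1: x' = x̄ + K·y = [-691979/219831, -126952/219831]
step 1: P' = (I − K·H)·P̄ = [798430/219831 180866/219831; 180866/219831 108202/219831]

step 0: x' = [2441/456, 163/456], P' = [1469/228 343/228; 343/228 149/228]
step 1: x' = [-691979/219831, -126952/219831], P' = [798430/219831 180866/219831; 180866/219831 108202/219831]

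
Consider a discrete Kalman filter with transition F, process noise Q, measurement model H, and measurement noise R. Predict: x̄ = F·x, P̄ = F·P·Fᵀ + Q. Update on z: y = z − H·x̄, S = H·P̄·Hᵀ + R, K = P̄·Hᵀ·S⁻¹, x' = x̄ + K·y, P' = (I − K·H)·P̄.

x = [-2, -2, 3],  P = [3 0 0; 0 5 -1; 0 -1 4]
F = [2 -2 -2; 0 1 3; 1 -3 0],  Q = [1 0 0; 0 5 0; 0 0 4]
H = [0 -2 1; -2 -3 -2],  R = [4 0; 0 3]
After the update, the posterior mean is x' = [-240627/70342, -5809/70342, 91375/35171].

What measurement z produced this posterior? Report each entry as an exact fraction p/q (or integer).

z = [3, 2]

x̄ = F·x = [-6, 7, 4]
P̄ = F·P·Fᵀ + Q = [41 -26 30; -26 40 -6; 30 -6 52]
S = H·P̄·Hᵀ + R = [240 -34; -34 591]
K = P̄·Hᵀ·S⁻¹ = [23143/70342 -3143/35171; -26365/70342 -4091/35171; 8215/35171 -8216/35171]
x' − x̄ = [181425/70342, -498203/70342, -49309/35171] = K·y
y = (KᵀK)⁻¹·Kᵀ·(x' − x̄) = [13, 19]
z = y + H·x̄ = [13, 19] + [-10, -17] = [3, 2]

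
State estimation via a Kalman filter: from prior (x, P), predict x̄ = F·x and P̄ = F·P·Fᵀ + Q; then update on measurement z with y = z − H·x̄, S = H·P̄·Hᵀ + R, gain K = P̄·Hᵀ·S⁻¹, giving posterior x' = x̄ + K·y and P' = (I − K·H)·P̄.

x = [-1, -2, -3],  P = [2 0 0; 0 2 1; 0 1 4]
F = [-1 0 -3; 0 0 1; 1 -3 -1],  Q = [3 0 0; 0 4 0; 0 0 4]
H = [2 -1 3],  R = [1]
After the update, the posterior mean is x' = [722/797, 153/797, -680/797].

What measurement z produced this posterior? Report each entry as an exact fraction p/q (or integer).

z = [-1]

x̄ = F·x = [10, -3, 8]
P̄ = F·P·Fᵀ + Q = [41 -12 19; -12 8 -7; 19 -7 34]
S = H·P̄·Hᵀ + R = [797]
K = P̄·Hᵀ·S⁻¹ = [151/797; -53/797; 147/797]
x' − x̄ = [-7248/797, 2544/797, -7056/797] = K·y
y = (KᵀK)⁻¹·Kᵀ·(x' − x̄) = [-48]
z = y + H·x̄ = [-48] + [47] = [-1]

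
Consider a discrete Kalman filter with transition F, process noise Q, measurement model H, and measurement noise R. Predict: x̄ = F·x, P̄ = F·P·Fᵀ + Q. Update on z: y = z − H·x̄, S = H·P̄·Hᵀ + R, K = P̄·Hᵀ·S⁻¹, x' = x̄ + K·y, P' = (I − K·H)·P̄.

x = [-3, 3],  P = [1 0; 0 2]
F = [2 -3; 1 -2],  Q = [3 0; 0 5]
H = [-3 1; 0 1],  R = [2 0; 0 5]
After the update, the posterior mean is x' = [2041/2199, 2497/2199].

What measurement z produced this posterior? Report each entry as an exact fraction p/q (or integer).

z = [-2, 3]

x̄ = F·x = [-15, -9]
P̄ = F·P·Fᵀ + Q = [25 14; 14 14]
S = H·P̄·Hᵀ + R = [157 -28; -28 19]
K = P̄·Hᵀ·S⁻¹ = [-767/2199 490/2199; -140/2199 1414/2199]
x' − x̄ = [35026/2199, 22288/2199] = K·y
y = (KᵀK)⁻¹·Kᵀ·(x' − x̄) = [-38, 12]
z = y + H·x̄ = [-38, 12] + [36, -9] = [-2, 3]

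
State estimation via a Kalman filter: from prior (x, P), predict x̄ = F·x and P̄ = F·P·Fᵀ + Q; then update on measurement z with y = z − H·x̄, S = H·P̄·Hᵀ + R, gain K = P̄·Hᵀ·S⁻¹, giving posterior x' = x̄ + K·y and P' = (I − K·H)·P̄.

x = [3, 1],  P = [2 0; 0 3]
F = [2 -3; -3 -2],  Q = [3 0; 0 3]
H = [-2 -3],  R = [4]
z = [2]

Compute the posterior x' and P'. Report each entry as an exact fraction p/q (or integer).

x̄ = F·x = [3, -11]
P̄ = F·P·Fᵀ + Q = [38 6; 6 33]
y = z − H·x̄ = [-25]
S = H·P̄·Hᵀ + R = [525]
K = P̄·Hᵀ·S⁻¹ = [-94/525; -37/175]
x' = x̄ + K·y = [157/21, -40/7]
P' = (I − K·H)·P̄ = [11114/525 -2428/175; -2428/175 1668/175]

x' = [157/21, -40/7]
P' = [11114/525 -2428/175; -2428/175 1668/175]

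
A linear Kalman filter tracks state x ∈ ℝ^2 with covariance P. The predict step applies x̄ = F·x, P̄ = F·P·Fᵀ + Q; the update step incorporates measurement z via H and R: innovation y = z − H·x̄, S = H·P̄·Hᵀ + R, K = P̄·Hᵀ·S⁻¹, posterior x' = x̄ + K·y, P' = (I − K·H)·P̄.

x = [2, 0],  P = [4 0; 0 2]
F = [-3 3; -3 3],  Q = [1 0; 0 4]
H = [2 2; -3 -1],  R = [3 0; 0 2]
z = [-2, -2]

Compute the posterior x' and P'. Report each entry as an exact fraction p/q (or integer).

x̄ = F·x = [-6, -6]
P̄ = F·P·Fᵀ + Q = [55 54; 54 58]
y = z − H·x̄ = [22, -26]
S = H·P̄·Hᵀ + R = [887 -878; -878 879]
K = P̄·Hᵀ·S⁻¹ = [-60/799 -259/799; 3736/8789 1532/8789]
x' = x̄ + K·y = [620/799, -10374/8789]
P' = (I − K·H)·P̄ = [304/799 -394/799; -394/799 9938/8789]

x' = [620/799, -10374/8789]
P' = [304/799 -394/799; -394/799 9938/8789]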